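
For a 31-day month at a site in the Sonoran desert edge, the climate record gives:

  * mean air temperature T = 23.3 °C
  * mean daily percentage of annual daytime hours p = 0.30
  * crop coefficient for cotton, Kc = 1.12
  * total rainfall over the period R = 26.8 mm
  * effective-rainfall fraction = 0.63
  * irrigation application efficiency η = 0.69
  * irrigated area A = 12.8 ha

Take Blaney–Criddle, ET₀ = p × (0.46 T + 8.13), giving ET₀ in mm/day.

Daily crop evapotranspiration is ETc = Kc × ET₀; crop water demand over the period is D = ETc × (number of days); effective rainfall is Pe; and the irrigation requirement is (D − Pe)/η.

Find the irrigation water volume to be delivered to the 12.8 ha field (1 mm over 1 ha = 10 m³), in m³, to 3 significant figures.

33300 m³

ET₀ = 0.30 × (0.46 × 23.3 + 8.13) = 0.30 × 18.848 = 5.6544 mm/d
ETc = Kc × ET₀ = 1.12 × 5.6544 = 6.3329 mm/d
Crop demand D = ETc × 31 d = 6.3329 × 31 = 196.320 mm
Pe = 0.63 × 26.8 = 16.884 mm
D − Pe = 196.320 − 16.884 = 179.436 mm
Gross irrigation = 179.436 / 0.69 = 260.052 mm
Volume = 260.052 mm × 12.8 ha × 10 = 33286.7 m³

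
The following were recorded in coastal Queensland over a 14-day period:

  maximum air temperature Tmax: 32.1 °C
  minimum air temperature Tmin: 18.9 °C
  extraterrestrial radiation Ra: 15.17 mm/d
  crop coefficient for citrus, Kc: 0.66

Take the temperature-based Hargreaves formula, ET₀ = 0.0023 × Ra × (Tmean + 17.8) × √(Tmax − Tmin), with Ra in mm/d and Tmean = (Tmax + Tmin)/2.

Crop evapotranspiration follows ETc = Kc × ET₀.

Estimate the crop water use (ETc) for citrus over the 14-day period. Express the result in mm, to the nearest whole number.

Tmean = (32.1 + 18.9)/2 = 25.50 °C
ET₀ = 0.0023 × 15.17 × (25.50 + 17.8) × √13.2 = 0.0023 × 15.17 × 43.30 × 3.6332 = 5.4890 mm/d
ETc = Kc × ET₀ = 0.66 × 5.4890 = 3.6227 mm/d
Over 14 days: 3.6227 × 14 = 50.718 mm

51 mm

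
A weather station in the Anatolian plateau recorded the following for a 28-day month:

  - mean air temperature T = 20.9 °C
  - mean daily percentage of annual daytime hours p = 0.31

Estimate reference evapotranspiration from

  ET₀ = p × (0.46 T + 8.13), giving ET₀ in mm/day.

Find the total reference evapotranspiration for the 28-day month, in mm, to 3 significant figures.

ET₀ = 0.31 × (0.46 × 20.9 + 8.13) = 0.31 × 17.744 = 5.5006 mm/d
Monthly total = 5.5006 × 28 = 154.017 mm

154 mm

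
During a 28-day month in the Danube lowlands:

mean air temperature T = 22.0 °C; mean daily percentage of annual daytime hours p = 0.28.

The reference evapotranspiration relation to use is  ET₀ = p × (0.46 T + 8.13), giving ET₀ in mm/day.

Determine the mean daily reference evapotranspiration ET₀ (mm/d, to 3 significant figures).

ET₀ = 0.28 × (0.46 × 22.0 + 8.13) = 0.28 × 18.250 = 5.1100 mm/d

5.11 mm/d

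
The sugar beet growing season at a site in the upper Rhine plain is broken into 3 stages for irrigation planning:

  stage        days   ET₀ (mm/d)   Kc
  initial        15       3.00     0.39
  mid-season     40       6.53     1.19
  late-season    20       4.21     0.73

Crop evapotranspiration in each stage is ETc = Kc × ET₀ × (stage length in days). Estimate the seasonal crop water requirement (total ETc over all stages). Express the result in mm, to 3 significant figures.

initial: 0.39 × 3.00 × 15 = 17.55 mm
mid-season: 1.19 × 6.53 × 40 = 310.83 mm
late-season: 0.73 × 4.21 × 20 = 61.47 mm
Seasonal total = 389.85 mm

390 mm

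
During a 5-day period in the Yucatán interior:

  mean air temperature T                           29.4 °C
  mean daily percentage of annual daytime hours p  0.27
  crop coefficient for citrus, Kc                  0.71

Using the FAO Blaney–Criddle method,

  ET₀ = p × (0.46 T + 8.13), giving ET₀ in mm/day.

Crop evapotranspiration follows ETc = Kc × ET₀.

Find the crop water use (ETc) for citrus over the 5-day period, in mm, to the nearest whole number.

21 mm

ET₀ = 0.27 × (0.46 × 29.4 + 8.13) = 0.27 × 21.654 = 5.8466 mm/d
ETc = Kc × ET₀ = 0.71 × 5.8466 = 4.1511 mm/d
Over 5 days: 4.1511 × 5 = 20.756 mm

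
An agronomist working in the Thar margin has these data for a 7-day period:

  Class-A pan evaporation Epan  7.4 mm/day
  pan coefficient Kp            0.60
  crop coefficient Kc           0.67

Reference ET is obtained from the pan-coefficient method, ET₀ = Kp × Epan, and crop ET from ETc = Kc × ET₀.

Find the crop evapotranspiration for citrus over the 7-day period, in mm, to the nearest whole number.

21 mm

ET₀ = 0.60 × 7.4 = 4.4400 mm/d
ETc = Kc × ET₀ = 0.67 × 4.4400 = 2.9748 mm/d
Over 7 days: 2.9748 × 7 = 20.824 mm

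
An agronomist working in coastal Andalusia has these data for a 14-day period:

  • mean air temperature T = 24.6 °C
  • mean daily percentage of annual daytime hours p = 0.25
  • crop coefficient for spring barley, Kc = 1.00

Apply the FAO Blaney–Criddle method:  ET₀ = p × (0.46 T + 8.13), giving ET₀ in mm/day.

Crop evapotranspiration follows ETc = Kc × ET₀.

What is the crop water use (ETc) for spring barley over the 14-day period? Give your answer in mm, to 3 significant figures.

ET₀ = 0.25 × (0.46 × 24.6 + 8.13) = 0.25 × 19.446 = 4.8615 mm/d
ETc = Kc × ET₀ = 1.00 × 4.8615 = 4.8615 mm/d
Over 14 days: 4.8615 × 14 = 68.061 mm

68.1 mm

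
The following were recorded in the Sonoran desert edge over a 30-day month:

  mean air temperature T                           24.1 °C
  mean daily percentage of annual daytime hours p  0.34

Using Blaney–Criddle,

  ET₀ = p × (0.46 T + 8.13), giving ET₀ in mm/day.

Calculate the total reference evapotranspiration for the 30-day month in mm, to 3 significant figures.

ET₀ = 0.34 × (0.46 × 24.1 + 8.13) = 0.34 × 19.216 = 6.5334 mm/d
Monthly total = 6.5334 × 30 = 196.002 mm

196 mm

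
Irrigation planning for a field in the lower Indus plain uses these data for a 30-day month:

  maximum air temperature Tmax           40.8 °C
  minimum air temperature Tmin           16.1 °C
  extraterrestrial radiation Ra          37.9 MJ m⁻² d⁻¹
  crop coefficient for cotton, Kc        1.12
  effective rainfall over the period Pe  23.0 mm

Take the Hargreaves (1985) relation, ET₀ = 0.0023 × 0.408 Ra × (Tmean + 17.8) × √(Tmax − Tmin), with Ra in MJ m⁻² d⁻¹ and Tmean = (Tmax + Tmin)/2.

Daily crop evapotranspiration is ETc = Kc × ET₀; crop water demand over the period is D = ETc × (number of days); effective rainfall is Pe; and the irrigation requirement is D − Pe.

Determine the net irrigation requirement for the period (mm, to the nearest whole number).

Tmean = (40.8 + 16.1)/2 = 28.45 °C
0.408 Ra = 0.408 × 37.9 = 15.4632 mm/d equivalent
ET₀ = 0.0023 × 15.4632 × (28.45 + 17.8) × √24.7 = 0.0023 × 15.4632 × 46.25 × 4.9699 = 8.1750 mm/d
ETc = Kc × ET₀ = 1.12 × 8.1750 = 9.1560 mm/d
Crop demand D = ETc × 30 d = 9.1560 × 30 = 274.680 mm
D − Pe = 274.680 − 23.0 = 251.680 mm

252 mm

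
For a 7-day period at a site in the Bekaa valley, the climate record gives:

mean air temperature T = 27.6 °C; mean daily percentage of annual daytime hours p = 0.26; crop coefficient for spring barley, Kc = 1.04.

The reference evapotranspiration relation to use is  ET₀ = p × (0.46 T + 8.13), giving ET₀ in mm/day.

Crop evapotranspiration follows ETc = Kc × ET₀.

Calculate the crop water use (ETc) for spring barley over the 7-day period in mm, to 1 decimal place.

ET₀ = 0.26 × (0.46 × 27.6 + 8.13) = 0.26 × 20.826 = 5.4148 mm/d
ETc = Kc × ET₀ = 1.04 × 5.4148 = 5.6314 mm/d
Over 7 days: 5.6314 × 7 = 39.420 mm

39.4 mm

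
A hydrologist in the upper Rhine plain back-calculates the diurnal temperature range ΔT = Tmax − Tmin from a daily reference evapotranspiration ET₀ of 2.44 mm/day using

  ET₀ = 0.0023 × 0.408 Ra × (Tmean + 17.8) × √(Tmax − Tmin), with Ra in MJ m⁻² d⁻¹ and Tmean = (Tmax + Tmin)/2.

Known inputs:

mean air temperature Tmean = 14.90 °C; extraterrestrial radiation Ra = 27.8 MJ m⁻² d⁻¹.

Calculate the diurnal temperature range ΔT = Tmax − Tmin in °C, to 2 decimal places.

8.18 °C

√ΔT = ET₀ / [0.0023 × 0.408 × Ra × (Tmean+17.8)] = 2.44 / (0.0023 × 11.3424 × 32.70) = 2.8603
ΔT = 2.8603² = 8.181 °C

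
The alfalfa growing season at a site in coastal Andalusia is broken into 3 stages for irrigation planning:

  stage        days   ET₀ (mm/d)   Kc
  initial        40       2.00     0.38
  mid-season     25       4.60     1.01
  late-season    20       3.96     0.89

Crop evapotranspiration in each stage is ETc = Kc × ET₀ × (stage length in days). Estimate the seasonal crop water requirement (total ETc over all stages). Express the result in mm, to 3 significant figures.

217 mm

initial: 0.38 × 2.00 × 40 = 30.40 mm
mid-season: 1.01 × 4.60 × 25 = 116.15 mm
late-season: 0.89 × 3.96 × 20 = 70.49 mm
Seasonal total = 217.04 mm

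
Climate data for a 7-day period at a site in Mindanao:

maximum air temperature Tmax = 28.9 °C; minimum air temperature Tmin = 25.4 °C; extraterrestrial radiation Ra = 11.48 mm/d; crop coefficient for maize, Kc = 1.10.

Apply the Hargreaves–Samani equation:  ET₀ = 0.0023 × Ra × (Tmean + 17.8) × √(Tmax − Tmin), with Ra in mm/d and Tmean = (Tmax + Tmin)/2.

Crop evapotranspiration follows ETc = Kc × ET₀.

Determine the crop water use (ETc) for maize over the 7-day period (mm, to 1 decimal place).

17.1 mm

Tmean = (28.9 + 25.4)/2 = 27.15 °C
ET₀ = 0.0023 × 11.48 × (27.15 + 17.8) × √3.5 = 0.0023 × 11.48 × 44.95 × 1.8708 = 2.2204 mm/d
ETc = Kc × ET₀ = 1.10 × 2.2204 = 2.4424 mm/d
Over 7 days: 2.4424 × 7 = 17.097 mm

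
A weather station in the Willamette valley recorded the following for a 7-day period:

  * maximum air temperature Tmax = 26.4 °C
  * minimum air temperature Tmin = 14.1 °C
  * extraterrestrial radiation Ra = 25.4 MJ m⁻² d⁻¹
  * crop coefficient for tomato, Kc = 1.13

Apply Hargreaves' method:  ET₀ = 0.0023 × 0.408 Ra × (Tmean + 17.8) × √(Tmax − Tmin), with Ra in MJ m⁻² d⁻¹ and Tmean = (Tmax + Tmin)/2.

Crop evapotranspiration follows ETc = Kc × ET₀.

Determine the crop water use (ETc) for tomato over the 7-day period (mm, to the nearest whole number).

25 mm

Tmean = (26.4 + 14.1)/2 = 20.25 °C
0.408 Ra = 0.408 × 25.4 = 10.3632 mm/d equivalent
ET₀ = 0.0023 × 10.3632 × (20.25 + 17.8) × √12.3 = 0.0023 × 10.3632 × 38.05 × 3.5071 = 3.1807 mm/d
ETc = Kc × ET₀ = 1.13 × 3.1807 = 3.5942 mm/d
Over 7 days: 3.5942 × 7 = 25.159 mm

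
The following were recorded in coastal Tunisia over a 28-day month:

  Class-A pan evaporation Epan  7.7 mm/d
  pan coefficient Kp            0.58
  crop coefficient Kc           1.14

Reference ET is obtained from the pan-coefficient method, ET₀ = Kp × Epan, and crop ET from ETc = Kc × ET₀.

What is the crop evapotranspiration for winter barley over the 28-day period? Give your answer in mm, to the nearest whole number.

ET₀ = 0.58 × 7.7 = 4.4660 mm/d
ETc = Kc × ET₀ = 1.14 × 4.4660 = 5.0912 mm/d
Over 28 days: 5.0912 × 28 = 142.554 mm

143 mm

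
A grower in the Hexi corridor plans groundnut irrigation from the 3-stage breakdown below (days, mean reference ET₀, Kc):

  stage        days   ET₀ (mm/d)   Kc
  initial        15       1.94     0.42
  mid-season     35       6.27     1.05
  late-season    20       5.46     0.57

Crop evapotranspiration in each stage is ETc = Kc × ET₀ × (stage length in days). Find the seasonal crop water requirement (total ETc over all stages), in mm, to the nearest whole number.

initial: 0.42 × 1.94 × 15 = 12.22 mm
mid-season: 1.05 × 6.27 × 35 = 230.42 mm
late-season: 0.57 × 5.46 × 20 = 62.24 mm
Seasonal total = 304.88 mm

305 mm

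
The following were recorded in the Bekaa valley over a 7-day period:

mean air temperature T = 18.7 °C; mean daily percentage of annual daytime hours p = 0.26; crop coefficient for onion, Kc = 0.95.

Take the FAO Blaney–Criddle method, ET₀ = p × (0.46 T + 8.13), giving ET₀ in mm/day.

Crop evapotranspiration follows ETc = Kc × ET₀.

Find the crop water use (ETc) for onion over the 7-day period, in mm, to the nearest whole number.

ET₀ = 0.26 × (0.46 × 18.7 + 8.13) = 0.26 × 16.732 = 4.3503 mm/d
ETc = Kc × ET₀ = 0.95 × 4.3503 = 4.1328 mm/d
Over 7 days: 4.1328 × 7 = 28.930 mm

29 mm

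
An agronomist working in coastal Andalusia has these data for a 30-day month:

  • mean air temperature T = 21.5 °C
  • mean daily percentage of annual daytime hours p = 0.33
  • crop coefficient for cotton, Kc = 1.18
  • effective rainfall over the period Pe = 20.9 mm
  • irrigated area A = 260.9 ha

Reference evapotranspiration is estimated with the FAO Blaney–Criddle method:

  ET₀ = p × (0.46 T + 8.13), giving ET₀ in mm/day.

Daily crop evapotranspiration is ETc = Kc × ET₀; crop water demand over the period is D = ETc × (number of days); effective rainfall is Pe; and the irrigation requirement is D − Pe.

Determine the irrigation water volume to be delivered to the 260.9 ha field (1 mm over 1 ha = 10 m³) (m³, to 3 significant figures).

495000 m³

ET₀ = 0.33 × (0.46 × 21.5 + 8.13) = 0.33 × 18.020 = 5.9466 mm/d
ETc = Kc × ET₀ = 1.18 × 5.9466 = 7.0170 mm/d
Crop demand D = ETc × 30 d = 7.0170 × 30 = 210.510 mm
D − Pe = 210.510 − 20.9 = 189.610 mm
Volume = 189.610 mm × 260.9 ha × 10 = 494692.5 m³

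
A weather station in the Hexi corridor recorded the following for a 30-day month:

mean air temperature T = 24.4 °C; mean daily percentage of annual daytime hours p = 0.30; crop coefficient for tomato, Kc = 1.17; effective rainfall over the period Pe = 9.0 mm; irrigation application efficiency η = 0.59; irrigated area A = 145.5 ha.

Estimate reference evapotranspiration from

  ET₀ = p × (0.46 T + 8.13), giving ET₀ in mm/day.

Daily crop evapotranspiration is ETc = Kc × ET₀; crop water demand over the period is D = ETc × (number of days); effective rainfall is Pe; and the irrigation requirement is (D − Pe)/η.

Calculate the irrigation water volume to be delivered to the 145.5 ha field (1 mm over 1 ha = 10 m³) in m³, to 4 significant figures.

480400 m³

ET₀ = 0.30 × (0.46 × 24.4 + 8.13) = 0.30 × 19.354 = 5.8062 mm/d
ETc = Kc × ET₀ = 1.17 × 5.8062 = 6.7933 mm/d
Crop demand D = ETc × 30 d = 6.7933 × 30 = 203.799 mm
D − Pe = 203.799 − 9.0 = 194.799 mm
Gross irrigation = 194.799 / 0.59 = 330.168 mm
Volume = 330.168 mm × 145.5 ha × 10 = 480394.4 m³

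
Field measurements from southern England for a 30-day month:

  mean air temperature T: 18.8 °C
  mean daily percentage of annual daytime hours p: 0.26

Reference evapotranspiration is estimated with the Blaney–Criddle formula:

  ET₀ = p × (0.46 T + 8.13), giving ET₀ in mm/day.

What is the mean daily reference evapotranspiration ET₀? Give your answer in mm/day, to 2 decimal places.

4.36 mm/day

ET₀ = 0.26 × (0.46 × 18.8 + 8.13) = 0.26 × 16.778 = 4.3623 mm/d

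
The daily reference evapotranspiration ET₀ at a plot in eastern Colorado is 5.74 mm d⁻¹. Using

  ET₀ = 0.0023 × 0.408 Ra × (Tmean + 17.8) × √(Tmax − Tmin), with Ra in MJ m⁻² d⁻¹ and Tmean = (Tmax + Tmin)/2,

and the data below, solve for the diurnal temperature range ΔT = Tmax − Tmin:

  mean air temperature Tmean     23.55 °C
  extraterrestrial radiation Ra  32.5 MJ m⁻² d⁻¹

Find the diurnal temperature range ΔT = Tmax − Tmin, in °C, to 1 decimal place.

20.7 °C

√ΔT = ET₀ / [0.0023 × 0.408 × Ra × (Tmean+17.8)] = 5.74 / (0.0023 × 13.2600 × 41.35) = 4.5516
ΔT = 4.5516² = 20.717 °C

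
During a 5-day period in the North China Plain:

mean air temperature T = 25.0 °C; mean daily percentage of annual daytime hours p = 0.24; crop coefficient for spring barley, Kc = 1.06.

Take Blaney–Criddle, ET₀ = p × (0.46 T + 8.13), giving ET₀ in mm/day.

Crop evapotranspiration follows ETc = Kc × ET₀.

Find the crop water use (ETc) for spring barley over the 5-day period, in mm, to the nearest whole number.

ET₀ = 0.24 × (0.46 × 25.0 + 8.13) = 0.24 × 19.630 = 4.7112 mm/d
ETc = Kc × ET₀ = 1.06 × 4.7112 = 4.9939 mm/d
Over 5 days: 4.9939 × 5 = 24.970 mm

25 mm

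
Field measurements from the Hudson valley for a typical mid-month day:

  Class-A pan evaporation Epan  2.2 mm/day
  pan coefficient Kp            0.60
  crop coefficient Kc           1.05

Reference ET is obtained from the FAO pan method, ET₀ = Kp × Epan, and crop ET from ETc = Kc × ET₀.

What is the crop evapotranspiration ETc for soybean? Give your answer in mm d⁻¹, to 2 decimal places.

1.39 mm d⁻¹

ET₀ = 0.60 × 2.2 = 1.3200 mm/d
ETc = Kc × ET₀ = 1.05 × 1.3200 = 1.3860 mm/d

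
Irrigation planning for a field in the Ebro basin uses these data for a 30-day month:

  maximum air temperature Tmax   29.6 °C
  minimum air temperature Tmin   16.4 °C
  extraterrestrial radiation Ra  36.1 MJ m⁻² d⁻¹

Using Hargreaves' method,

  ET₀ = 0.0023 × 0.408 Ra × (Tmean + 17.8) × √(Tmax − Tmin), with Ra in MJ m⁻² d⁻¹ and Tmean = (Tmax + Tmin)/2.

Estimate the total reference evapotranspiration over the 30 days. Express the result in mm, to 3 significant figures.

Tmean = (29.6 + 16.4)/2 = 23.00 °C
0.408 Ra = 0.408 × 36.1 = 14.7288 mm/d equivalent
ET₀ = 0.0023 × 14.7288 × (23.00 + 17.8) × √13.2 = 0.0023 × 14.7288 × 40.80 × 3.6332 = 5.0216 mm/d
Over 30 days: 5.0216 × 30 = 150.648 mm

151 mm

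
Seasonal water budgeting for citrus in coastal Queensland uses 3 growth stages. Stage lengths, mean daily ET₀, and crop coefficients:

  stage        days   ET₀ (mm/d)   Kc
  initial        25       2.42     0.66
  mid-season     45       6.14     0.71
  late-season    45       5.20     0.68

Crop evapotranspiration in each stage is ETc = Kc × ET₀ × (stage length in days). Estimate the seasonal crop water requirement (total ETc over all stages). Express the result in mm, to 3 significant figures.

initial: 0.66 × 2.42 × 25 = 39.93 mm
mid-season: 0.71 × 6.14 × 45 = 196.17 mm
late-season: 0.68 × 5.20 × 45 = 159.12 mm
Seasonal total = 395.22 mm

395 mm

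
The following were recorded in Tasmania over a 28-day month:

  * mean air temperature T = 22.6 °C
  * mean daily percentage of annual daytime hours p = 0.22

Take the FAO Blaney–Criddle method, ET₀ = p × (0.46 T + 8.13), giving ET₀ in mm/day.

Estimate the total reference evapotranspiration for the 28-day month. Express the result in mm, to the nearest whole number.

ET₀ = 0.22 × (0.46 × 22.6 + 8.13) = 0.22 × 18.526 = 4.0757 mm/d
Monthly total = 4.0757 × 28 = 114.120 mm

114 mm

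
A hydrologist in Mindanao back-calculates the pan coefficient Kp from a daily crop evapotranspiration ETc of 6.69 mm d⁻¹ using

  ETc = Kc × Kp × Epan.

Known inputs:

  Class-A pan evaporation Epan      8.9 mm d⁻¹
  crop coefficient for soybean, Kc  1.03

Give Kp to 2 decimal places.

0.73

ETc = Kc × Kp × Epan  ⇒  Kp = ETc / (Kc × Epan)
Kp = 6.69 / (1.03 × 8.9) = 6.69 / 9.167 = 0.7298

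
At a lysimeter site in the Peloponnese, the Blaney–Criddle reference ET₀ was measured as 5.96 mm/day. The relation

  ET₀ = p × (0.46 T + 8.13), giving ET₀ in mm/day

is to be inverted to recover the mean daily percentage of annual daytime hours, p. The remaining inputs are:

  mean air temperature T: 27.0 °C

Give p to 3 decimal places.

0.290

p = ET₀ / (0.46 T + 8.13) = 5.96 / (0.46 × 27.0 + 8.13) = 5.96 / 20.550 = 0.2900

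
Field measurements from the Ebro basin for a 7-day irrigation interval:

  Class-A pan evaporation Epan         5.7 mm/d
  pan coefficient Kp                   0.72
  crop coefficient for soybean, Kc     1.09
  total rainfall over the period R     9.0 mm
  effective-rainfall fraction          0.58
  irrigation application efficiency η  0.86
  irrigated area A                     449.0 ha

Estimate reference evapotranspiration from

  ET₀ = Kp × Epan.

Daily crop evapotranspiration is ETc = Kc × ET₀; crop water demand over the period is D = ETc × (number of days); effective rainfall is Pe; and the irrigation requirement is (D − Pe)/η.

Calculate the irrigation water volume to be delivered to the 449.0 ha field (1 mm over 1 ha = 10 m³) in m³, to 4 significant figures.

136200 m³

ET₀ = 0.72 × 5.7 = 4.1040 mm/d
ETc = Kc × ET₀ = 1.09 × 4.1040 = 4.4734 mm/d
Crop demand D = ETc × 7 d = 4.4734 × 7 = 31.314 mm
Pe = 0.58 × 9.0 = 5.220 mm
D − Pe = 31.314 − 5.220 = 26.094 mm
Gross irrigation = 26.094 / 0.86 = 30.342 mm
Volume = 30.342 mm × 449.0 ha × 10 = 136235.6 m³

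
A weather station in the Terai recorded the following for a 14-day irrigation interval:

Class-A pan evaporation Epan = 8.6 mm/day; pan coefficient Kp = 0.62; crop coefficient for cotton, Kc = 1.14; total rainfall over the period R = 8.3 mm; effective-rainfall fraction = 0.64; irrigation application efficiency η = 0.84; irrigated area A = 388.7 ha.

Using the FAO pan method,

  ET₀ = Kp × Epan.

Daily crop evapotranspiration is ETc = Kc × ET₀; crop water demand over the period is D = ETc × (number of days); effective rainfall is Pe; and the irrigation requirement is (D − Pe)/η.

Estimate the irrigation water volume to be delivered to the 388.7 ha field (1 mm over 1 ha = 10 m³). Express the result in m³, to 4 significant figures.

ET₀ = 0.62 × 8.6 = 5.3320 mm/d
ETc = Kc × ET₀ = 1.14 × 5.3320 = 6.0785 mm/d
Crop demand D = ETc × 14 d = 6.0785 × 14 = 85.099 mm
Pe = 0.64 × 8.3 = 5.312 mm
D − Pe = 85.099 − 5.312 = 79.787 mm
Gross irrigation = 79.787 / 0.84 = 94.985 mm
Volume = 94.985 mm × 388.7 ha × 10 = 369206.7 m³

369200 m³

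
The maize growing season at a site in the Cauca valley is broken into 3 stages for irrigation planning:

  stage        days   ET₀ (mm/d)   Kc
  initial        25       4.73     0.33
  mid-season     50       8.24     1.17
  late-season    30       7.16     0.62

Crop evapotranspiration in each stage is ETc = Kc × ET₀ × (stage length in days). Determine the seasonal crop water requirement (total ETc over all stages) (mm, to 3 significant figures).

654 mm

initial: 0.33 × 4.73 × 25 = 39.02 mm
mid-season: 1.17 × 8.24 × 50 = 482.04 mm
late-season: 0.62 × 7.16 × 30 = 133.18 mm
Seasonal total = 654.24 mm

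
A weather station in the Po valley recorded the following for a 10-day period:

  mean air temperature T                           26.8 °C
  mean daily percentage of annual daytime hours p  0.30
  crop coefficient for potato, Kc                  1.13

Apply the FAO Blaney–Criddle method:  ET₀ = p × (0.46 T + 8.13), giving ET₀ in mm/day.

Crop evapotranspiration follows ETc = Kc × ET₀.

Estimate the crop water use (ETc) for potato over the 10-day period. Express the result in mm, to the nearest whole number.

ET₀ = 0.30 × (0.46 × 26.8 + 8.13) = 0.30 × 20.458 = 6.1374 mm/d
ETc = Kc × ET₀ = 1.13 × 6.1374 = 6.9353 mm/d
Over 10 days: 6.9353 × 10 = 69.353 mm

69 mm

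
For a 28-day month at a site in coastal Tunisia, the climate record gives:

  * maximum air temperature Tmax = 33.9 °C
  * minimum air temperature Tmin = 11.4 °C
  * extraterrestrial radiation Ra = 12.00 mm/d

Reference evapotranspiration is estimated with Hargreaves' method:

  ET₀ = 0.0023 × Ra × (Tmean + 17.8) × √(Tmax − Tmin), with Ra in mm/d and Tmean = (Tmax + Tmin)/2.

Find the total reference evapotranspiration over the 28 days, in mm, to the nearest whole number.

Tmean = (33.9 + 11.4)/2 = 22.65 °C
ET₀ = 0.0023 × 12.00 × (22.65 + 17.8) × √22.5 = 0.0023 × 12.00 × 40.45 × 4.7434 = 5.2956 mm/d
Over 28 days: 5.2956 × 28 = 148.277 mm

148 mm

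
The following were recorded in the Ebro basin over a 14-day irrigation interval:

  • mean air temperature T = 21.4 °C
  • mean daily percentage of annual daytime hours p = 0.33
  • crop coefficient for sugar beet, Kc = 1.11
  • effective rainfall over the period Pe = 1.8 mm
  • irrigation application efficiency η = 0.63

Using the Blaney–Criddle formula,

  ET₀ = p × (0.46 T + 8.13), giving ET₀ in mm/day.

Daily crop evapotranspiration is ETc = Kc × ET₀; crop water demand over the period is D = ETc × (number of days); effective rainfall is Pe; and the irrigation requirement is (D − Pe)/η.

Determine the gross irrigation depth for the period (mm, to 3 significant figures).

ET₀ = 0.33 × (0.46 × 21.4 + 8.13) = 0.33 × 17.974 = 5.9314 mm/d
ETc = Kc × ET₀ = 1.11 × 5.9314 = 6.5839 mm/d
Crop demand D = ETc × 14 d = 6.5839 × 14 = 92.175 mm
D − Pe = 92.175 − 1.8 = 90.375 mm
Gross irrigation = 90.375 / 0.63 = 143.452 mm

143 mm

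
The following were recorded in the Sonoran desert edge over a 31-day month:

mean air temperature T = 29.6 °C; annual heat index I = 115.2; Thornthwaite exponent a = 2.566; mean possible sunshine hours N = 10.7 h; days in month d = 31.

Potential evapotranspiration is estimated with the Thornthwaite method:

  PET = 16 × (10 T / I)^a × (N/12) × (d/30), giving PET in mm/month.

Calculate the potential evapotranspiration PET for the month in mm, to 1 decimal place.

166.0 mm

10T/I = 10 × 29.6 / 115.2 = 2.5694
(10T/I)^a = 2.5694^2.566 = 11.2623
Uncorrected PET = 16 × 11.2623 = 180.197 mm
Correction = (N/12)(d/30) = (10.7/12)(31/30) = 0.9214
PET = 180.197 × 0.9214 = 166.034 mm/month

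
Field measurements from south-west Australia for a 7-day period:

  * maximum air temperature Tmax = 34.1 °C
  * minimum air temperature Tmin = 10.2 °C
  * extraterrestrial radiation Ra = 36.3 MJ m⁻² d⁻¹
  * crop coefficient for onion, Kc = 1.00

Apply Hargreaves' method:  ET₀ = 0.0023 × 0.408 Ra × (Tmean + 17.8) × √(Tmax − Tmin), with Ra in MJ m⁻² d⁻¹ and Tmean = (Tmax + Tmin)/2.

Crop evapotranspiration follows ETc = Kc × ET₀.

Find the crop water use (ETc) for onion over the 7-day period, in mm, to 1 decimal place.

46.6 mm

Tmean = (34.1 + 10.2)/2 = 22.15 °C
0.408 Ra = 0.408 × 36.3 = 14.8104 mm/d equivalent
ET₀ = 0.0023 × 14.8104 × (22.15 + 17.8) × √23.9 = 0.0023 × 14.8104 × 39.95 × 4.8888 = 6.6529 mm/d
ETc = Kc × ET₀ = 1.00 × 6.6529 = 6.6529 mm/d
Over 7 days: 6.6529 × 7 = 46.570 mm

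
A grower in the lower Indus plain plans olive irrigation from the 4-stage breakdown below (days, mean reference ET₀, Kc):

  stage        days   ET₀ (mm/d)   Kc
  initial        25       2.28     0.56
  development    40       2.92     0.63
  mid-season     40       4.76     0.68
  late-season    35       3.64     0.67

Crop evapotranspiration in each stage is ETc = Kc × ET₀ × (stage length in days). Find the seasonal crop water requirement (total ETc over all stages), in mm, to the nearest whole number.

initial: 0.56 × 2.28 × 25 = 31.92 mm
development: 0.63 × 2.92 × 40 = 73.58 mm
mid-season: 0.68 × 4.76 × 40 = 129.47 mm
late-season: 0.67 × 3.64 × 35 = 85.36 mm
Seasonal total = 320.33 mm

320 mm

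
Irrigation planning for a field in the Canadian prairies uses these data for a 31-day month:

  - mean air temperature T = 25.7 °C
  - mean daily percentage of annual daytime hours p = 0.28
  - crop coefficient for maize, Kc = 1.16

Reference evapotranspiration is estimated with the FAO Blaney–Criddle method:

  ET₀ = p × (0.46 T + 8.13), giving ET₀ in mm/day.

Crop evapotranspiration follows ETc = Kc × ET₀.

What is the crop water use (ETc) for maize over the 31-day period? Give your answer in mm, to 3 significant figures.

201 mm

ET₀ = 0.28 × (0.46 × 25.7 + 8.13) = 0.28 × 19.952 = 5.5866 mm/d
ETc = Kc × ET₀ = 1.16 × 5.5866 = 6.4805 mm/d
Over 31 days: 6.4805 × 31 = 200.896 mm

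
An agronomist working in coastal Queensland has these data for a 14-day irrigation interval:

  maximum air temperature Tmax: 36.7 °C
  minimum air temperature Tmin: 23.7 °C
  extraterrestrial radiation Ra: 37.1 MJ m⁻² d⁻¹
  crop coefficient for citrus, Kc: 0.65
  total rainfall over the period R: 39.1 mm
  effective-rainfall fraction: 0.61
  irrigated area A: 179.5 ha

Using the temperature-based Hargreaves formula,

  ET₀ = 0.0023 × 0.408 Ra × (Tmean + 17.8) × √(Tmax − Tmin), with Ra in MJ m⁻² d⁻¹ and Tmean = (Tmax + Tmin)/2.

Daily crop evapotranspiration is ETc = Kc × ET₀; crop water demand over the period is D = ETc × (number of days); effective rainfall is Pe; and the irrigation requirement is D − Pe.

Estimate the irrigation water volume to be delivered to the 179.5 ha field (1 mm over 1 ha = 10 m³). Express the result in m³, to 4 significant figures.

55610 m³

Tmean = (36.7 + 23.7)/2 = 30.20 °C
0.408 Ra = 0.408 × 37.1 = 15.1368 mm/d equivalent
ET₀ = 0.0023 × 15.1368 × (30.20 + 17.8) × √13.0 = 0.0023 × 15.1368 × 48.00 × 3.6056 = 6.0253 mm/d
ETc = Kc × ET₀ = 0.65 × 6.0253 = 3.9164 mm/d
Crop demand D = ETc × 14 d = 3.9164 × 14 = 54.830 mm
Pe = 0.61 × 39.1 = 23.851 mm
D − Pe = 54.830 − 23.851 = 30.979 mm
Volume = 30.979 mm × 179.5 ha × 10 = 55607.3 m³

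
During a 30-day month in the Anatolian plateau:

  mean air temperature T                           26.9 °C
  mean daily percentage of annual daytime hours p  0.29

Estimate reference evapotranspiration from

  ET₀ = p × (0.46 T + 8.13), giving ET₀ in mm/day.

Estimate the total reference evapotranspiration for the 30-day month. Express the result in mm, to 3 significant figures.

178 mm

ET₀ = 0.29 × (0.46 × 26.9 + 8.13) = 0.29 × 20.504 = 5.9462 mm/d
Monthly total = 5.9462 × 30 = 178.386 mm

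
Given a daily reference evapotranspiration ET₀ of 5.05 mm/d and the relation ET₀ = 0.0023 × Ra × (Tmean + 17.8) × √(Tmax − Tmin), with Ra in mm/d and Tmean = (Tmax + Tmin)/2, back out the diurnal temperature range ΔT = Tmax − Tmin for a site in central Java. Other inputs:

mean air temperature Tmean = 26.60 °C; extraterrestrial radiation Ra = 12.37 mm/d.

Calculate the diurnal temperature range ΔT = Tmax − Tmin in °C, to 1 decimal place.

√ΔT = ET₀ / [0.0023 × Ra × (Tmean+17.8)] = 5.05 / (0.0023 × 12.37 × 44.40) = 3.9977
ΔT = 3.9977² = 15.982 °C

16.0 °C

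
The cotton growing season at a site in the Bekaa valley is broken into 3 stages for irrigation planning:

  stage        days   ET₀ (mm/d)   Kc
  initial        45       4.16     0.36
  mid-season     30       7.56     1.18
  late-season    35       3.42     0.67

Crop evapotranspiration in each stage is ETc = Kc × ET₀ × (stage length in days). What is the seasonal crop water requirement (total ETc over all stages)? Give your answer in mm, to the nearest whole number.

initial: 0.36 × 4.16 × 45 = 67.39 mm
mid-season: 1.18 × 7.56 × 30 = 267.62 mm
late-season: 0.67 × 3.42 × 35 = 80.20 mm
Seasonal total = 415.21 mm

415 mm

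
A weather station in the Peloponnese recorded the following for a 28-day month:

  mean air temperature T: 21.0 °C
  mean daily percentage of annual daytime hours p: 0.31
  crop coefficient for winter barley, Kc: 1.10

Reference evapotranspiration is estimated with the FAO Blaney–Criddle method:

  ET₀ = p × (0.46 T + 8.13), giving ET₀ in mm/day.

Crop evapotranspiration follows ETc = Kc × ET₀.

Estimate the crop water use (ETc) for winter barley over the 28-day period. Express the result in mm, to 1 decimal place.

ET₀ = 0.31 × (0.46 × 21.0 + 8.13) = 0.31 × 17.790 = 5.5149 mm/d
ETc = Kc × ET₀ = 1.10 × 5.5149 = 6.0664 mm/d
Over 28 days: 6.0664 × 28 = 169.859 mm

169.9 mm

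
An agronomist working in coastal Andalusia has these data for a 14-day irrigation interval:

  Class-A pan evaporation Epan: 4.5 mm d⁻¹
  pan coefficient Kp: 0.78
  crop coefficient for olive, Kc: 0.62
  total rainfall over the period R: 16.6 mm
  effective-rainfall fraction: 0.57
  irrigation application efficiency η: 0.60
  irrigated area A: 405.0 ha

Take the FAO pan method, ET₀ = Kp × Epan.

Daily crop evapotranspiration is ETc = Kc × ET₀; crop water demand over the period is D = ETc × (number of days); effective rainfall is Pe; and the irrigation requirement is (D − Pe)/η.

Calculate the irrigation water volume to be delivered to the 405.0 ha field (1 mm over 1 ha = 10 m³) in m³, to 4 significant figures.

ET₀ = 0.78 × 4.5 = 3.5100 mm/d
ETc = Kc × ET₀ = 0.62 × 3.5100 = 2.1762 mm/d
Crop demand D = ETc × 14 d = 2.1762 × 14 = 30.467 mm
Pe = 0.57 × 16.6 = 9.462 mm
D − Pe = 30.467 − 9.462 = 21.005 mm
Gross irrigation = 21.005 / 0.60 = 35.008 mm
Volume = 35.008 mm × 405.0 ha × 10 = 141782.4 m³

141800 m³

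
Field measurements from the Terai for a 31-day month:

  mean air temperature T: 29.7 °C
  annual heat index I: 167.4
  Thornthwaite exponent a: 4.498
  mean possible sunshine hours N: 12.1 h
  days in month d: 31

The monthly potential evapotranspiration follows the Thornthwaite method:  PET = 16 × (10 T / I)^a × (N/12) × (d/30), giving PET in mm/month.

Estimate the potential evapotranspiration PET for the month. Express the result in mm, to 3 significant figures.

10T/I = 10 × 29.7 / 167.4 = 1.7742
(10T/I)^a = 1.7742^4.498 = 13.1830
Uncorrected PET = 16 × 13.1830 = 210.928 mm
Correction = (N/12)(d/30) = (12.1/12)(31/30) = 1.0419
PET = 210.928 × 1.0419 = 219.766 mm/month

220 mm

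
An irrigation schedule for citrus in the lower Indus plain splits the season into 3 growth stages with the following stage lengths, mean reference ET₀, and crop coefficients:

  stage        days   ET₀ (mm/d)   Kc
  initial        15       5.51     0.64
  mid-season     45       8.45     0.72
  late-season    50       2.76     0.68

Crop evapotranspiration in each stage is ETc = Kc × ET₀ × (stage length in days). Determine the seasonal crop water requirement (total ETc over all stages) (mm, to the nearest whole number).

421 mm

initial: 0.64 × 5.51 × 15 = 52.90 mm
mid-season: 0.72 × 8.45 × 45 = 273.78 mm
late-season: 0.68 × 2.76 × 50 = 93.84 mm
Seasonal total = 420.52 mm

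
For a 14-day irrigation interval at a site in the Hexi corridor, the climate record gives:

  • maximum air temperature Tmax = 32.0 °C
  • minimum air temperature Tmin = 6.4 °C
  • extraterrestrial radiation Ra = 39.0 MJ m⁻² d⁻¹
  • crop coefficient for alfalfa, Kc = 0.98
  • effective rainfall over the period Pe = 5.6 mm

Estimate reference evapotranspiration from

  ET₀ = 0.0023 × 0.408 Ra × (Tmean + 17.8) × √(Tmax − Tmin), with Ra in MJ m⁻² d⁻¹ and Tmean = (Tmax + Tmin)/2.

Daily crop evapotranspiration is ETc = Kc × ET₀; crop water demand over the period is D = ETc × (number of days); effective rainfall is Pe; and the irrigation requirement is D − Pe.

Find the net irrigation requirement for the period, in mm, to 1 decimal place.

Tmean = (32.0 + 6.4)/2 = 19.20 °C
0.408 Ra = 0.408 × 39.0 = 15.9120 mm/d equivalent
ET₀ = 0.0023 × 15.9120 × (19.20 + 17.8) × √25.6 = 0.0023 × 15.9120 × 37.00 × 5.0596 = 6.8513 mm/d
ETc = Kc × ET₀ = 0.98 × 6.8513 = 6.7143 mm/d
Crop demand D = ETc × 14 d = 6.7143 × 14 = 94.000 mm
D − Pe = 94.000 − 5.6 = 88.400 mm

88.4 mm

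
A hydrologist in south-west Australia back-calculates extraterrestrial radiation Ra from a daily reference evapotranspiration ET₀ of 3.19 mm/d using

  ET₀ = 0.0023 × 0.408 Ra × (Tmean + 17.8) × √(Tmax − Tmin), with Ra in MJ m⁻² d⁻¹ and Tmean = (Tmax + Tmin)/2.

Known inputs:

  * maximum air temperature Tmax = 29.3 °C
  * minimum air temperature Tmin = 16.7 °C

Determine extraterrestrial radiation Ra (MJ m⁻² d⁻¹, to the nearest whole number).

Tmean = (29.3+16.7)/2 = 23.00 °C; ΔT = 12.6
Ra = ET₀ / [0.0023 × 0.408 × (Tmean+17.8) × √ΔT]
   = 3.19 / (0.0023 × 0.408 × 40.80 × 3.5496) = 23.473 MJ m⁻² d⁻¹

23 MJ m⁻² d⁻¹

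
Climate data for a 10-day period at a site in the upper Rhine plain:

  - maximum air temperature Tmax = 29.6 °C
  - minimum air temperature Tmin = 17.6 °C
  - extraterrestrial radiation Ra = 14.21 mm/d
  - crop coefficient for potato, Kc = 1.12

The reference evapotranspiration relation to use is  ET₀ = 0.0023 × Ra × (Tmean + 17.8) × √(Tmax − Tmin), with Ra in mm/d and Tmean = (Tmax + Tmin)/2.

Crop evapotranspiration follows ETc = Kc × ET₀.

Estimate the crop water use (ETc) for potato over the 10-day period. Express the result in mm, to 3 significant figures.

Tmean = (29.6 + 17.6)/2 = 23.60 °C
ET₀ = 0.0023 × 14.21 × (23.60 + 17.8) × √12.0 = 0.0023 × 14.21 × 41.40 × 3.4641 = 4.6872 mm/d
ETc = Kc × ET₀ = 1.12 × 4.6872 = 5.2497 mm/d
Over 10 days: 5.2497 × 10 = 52.497 mm

52.5 mm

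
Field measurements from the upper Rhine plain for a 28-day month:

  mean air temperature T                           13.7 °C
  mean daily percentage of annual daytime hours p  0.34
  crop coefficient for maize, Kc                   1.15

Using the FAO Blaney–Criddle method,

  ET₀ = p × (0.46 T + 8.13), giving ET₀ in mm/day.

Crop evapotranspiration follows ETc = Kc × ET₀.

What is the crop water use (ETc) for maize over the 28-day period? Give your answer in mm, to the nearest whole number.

158 mm

ET₀ = 0.34 × (0.46 × 13.7 + 8.13) = 0.34 × 14.432 = 4.9069 mm/d
ETc = Kc × ET₀ = 1.15 × 4.9069 = 5.6429 mm/d
Over 28 days: 5.6429 × 28 = 158.001 mm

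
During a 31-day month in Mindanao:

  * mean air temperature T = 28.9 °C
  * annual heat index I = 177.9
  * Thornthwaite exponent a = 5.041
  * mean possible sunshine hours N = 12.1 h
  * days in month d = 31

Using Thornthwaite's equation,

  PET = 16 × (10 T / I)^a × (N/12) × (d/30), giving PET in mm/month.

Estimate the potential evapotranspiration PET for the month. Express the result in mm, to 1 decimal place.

192.4 mm

10T/I = 10 × 28.9 / 177.9 = 1.6245
(10T/I)^a = 1.6245^5.041 = 11.5409
Uncorrected PET = 16 × 11.5409 = 184.654 mm
Correction = (N/12)(d/30) = (12.1/12)(31/30) = 1.0419
PET = 184.654 × 1.0419 = 192.391 mm/month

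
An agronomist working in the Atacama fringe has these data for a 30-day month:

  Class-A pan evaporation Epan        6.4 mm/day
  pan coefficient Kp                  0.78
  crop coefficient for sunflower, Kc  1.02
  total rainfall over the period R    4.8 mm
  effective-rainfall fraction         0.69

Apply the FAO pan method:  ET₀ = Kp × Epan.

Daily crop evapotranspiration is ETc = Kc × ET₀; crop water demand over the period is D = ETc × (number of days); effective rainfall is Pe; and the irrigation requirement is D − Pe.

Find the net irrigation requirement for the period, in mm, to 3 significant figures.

149 mm

ET₀ = 0.78 × 6.4 = 4.9920 mm/d
ETc = Kc × ET₀ = 1.02 × 4.9920 = 5.0918 mm/d
Crop demand D = ETc × 30 d = 5.0918 × 30 = 152.754 mm
Pe = 0.69 × 4.8 = 3.312 mm
D − Pe = 152.754 − 3.312 = 149.442 mm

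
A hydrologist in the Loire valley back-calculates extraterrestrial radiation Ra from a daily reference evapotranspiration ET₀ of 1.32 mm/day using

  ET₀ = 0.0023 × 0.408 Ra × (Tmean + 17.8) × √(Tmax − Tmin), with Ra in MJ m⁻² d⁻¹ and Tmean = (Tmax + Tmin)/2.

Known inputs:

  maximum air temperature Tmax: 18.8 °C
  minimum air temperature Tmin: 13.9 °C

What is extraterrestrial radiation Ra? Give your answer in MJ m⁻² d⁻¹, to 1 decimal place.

18.6 MJ m⁻² d⁻¹

Tmean = (18.8+13.9)/2 = 16.35 °C; ΔT = 4.9
Ra = ET₀ / [0.0023 × 0.408 × (Tmean+17.8) × √ΔT]
   = 1.32 / (0.0023 × 0.408 × 34.15 × 2.2136) = 18.608 MJ m⁻² d⁻¹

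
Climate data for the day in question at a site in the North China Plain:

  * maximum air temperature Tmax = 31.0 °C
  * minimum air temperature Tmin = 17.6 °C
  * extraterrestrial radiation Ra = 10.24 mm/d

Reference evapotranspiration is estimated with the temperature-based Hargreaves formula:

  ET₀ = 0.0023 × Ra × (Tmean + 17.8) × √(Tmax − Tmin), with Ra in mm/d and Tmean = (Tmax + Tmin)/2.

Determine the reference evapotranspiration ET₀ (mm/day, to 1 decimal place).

3.6 mm/day

Tmean = (31.0 + 17.6)/2 = 24.30 °C
ET₀ = 0.0023 × 10.24 × (24.30 + 17.8) × √13.4 = 0.0023 × 10.24 × 42.10 × 3.6606 = 3.6296 mm/d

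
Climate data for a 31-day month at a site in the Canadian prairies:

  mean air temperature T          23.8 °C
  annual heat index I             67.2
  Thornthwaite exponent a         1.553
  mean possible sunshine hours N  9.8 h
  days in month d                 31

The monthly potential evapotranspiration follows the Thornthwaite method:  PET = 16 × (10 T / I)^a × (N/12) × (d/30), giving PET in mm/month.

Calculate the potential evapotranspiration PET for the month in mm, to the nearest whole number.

10T/I = 10 × 23.8 / 67.2 = 3.5417
(10T/I)^a = 3.5417^1.553 = 7.1273
Uncorrected PET = 16 × 7.1273 = 114.037 mm
Correction = (N/12)(d/30) = (9.8/12)(31/30) = 0.8439
PET = 114.037 × 0.8439 = 96.236 mm/month

96 mm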